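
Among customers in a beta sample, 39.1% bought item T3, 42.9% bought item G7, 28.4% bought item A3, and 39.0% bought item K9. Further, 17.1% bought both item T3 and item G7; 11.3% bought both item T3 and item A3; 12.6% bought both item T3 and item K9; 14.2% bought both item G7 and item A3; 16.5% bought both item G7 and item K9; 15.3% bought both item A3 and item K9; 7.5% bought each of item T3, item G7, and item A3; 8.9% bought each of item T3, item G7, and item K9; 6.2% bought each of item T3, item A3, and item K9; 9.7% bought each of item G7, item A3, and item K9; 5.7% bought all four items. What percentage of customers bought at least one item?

89.0%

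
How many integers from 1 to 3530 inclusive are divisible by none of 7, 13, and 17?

2628

By inclusion–exclusion:
504 + 271 + 207 − 38 − 29 − 15 + 2 = 902
3530 − 902 = 2628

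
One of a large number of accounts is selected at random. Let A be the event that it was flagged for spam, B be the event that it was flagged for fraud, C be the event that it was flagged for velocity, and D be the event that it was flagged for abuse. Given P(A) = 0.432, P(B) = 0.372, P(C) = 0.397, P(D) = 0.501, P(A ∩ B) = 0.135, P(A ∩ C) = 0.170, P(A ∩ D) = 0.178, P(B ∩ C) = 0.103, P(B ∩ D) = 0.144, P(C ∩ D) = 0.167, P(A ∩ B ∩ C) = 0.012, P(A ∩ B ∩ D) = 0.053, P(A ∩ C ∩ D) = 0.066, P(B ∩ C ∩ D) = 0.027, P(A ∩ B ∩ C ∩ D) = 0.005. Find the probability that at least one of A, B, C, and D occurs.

0.958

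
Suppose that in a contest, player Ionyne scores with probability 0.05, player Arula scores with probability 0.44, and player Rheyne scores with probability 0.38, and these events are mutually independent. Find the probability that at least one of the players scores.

0.67016

Since the events are independent, P(none) is the product of the individual non-occurrence probabilities.
P(none) = (1 − 0.05) × (1 − 0.44) × (1 − 0.38) = 0.95 × 0.56 × 0.62 = 0.32984
P(at least one) = 1 − 0.32984 = 0.67016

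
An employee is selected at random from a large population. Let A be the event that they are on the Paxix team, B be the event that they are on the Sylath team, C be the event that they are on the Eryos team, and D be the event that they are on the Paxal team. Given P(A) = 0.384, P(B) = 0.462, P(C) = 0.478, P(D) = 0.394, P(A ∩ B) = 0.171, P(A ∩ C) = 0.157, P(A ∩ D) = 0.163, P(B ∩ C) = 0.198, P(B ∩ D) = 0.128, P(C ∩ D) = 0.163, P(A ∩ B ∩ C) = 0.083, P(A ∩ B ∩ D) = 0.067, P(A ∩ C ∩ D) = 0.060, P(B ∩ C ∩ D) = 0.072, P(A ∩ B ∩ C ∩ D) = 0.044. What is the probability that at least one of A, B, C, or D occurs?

0.976

Inclusion–exclusion gives
P(A ∪ B ∪ C ∪ D) = 0.384 + 0.462 + 0.478 + 0.394 − 0.171 − 0.157 − 0.163 − 0.198 − 0.128 − 0.163 + 0.083 + 0.067 + 0.060 + 0.072 − 0.044 = 0.976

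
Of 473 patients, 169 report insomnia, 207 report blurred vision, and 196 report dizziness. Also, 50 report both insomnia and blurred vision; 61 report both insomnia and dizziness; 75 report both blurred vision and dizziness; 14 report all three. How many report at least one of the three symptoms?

Apply inclusion-exclusion:
|union| = 169 + 207 + 196 − 50 − 61 − 75 + 14 = 400

400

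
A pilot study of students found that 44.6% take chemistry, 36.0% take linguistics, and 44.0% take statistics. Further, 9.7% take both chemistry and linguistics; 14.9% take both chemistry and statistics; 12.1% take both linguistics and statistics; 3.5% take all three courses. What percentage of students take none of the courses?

8.6%

P(union) = 44.6 + 36.0 + 44.0 − 9.7 − 14.9 − 12.1 + 3.5 = 91.4%
P(none) = 100% − 91.4% = 8.6%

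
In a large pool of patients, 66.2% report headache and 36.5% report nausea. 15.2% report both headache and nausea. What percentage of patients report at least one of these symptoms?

P(union) = 66.2 + 36.5 − 15.2 = 87.5%

87.5%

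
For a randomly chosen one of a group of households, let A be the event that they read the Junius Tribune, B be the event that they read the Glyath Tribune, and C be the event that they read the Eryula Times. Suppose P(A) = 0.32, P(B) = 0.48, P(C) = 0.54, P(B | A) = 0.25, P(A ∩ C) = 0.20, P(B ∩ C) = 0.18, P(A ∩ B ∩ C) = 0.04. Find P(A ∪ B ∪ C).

0.92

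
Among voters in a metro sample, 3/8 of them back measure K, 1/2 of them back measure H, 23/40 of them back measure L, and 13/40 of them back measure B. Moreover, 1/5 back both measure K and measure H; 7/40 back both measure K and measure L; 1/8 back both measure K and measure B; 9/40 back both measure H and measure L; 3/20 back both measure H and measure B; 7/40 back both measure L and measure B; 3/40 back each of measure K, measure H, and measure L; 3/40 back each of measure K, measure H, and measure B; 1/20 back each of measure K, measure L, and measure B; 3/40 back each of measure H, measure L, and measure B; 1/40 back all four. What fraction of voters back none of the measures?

1/40

P(at least one) = 3/8 + 1/2 + 23/40 + 13/40 − 1/5 − 7/40 − 1/8 − 9/40 − 3/20 − 7/40 + 3/40 + 3/40 + 1/20 + 3/40 − 1/40 = 39/40
P(none) = 1 − 39/40 = 1/40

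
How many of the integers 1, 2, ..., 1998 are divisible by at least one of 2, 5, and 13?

floor(1998/2) + floor(1998/5) + floor(1998/13) − floor(1998/10) − floor(1998/26) − floor(1998/65) + floor(1998/130) = 999 + 399 + 153 − 199 − 76 − 30 + 15 = 1261

1261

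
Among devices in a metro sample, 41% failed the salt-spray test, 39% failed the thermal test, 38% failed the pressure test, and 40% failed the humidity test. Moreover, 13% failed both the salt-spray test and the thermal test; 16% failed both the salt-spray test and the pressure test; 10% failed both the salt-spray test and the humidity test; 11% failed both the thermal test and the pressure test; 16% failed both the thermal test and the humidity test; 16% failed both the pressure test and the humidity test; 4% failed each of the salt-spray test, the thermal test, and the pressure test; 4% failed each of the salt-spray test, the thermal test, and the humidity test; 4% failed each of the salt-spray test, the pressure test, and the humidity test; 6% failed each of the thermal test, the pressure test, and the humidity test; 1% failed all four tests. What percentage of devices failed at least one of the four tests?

93%

Inclusion–exclusion gives
P(at least one) = 41 + 39 + 38 + 40 − 13 − 16 − 10 − 11 − 16 − 16 + 4 + 4 + 4 + 6 − 1 = 93%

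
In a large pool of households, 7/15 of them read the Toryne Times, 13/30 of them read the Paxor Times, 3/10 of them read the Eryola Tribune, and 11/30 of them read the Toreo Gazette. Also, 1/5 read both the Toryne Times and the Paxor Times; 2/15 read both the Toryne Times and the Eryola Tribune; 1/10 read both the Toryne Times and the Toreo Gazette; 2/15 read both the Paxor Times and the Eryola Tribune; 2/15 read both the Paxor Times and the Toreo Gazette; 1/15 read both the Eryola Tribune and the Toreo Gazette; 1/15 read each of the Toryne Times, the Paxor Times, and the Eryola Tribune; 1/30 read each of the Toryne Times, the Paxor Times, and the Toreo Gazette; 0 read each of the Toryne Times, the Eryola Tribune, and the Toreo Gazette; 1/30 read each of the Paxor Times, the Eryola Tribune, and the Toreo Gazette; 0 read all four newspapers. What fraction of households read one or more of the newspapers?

14/15

P(union) = 7/15 + 13/30 + 3/10 + 11/30 − 1/5 − 2/15 − 1/10 − 2/15 − 2/15 − 1/15 + 1/15 + 1/30 + 0 + 1/30 − 0 = 14/15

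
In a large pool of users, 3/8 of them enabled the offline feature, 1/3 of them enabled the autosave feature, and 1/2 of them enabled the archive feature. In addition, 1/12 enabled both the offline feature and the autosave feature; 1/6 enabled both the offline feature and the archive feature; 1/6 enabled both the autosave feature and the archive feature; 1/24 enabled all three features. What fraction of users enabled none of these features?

P(at least one) = 3/8 + 1/3 + 1/2 − 1/12 − 1/6 − 1/6 + 1/24 = 5/6
P(none) = 1 − 5/6 = 1/6

1/6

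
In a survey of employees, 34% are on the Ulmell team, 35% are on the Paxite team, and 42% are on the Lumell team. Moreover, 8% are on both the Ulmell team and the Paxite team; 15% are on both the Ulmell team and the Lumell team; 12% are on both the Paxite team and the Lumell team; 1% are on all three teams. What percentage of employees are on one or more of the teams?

77%

Apply inclusion-exclusion:
P(union) = 34 + 35 + 42 − 8 − 15 − 12 + 1 = 77%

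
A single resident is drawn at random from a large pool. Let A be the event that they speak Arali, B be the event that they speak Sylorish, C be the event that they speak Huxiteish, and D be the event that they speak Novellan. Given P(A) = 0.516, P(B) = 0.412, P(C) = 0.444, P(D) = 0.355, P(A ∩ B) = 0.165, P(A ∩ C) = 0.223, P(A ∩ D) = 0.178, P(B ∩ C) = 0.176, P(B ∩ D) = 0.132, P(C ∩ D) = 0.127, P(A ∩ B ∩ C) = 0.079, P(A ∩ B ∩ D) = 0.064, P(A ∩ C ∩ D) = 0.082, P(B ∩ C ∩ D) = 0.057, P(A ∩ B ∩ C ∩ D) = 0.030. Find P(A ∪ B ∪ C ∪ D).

0.978

Apply inclusion-exclusion:
P(A ∪ B ∪ C ∪ D) = 0.516 + 0.412 + 0.444 + 0.355 − 0.165 − 0.223 − 0.178 − 0.176 − 0.132 − 0.127 + 0.079 + 0.064 + 0.082 + 0.057 − 0.030 = 0.978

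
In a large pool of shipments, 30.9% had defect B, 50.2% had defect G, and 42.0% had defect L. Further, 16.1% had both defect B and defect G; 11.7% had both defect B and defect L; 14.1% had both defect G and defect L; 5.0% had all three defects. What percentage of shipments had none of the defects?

By inclusion-exclusion,
P(at least one) = 30.9 + 50.2 + 42.0 − 16.1 − 11.7 − 14.1 + 5.0 = 86.2%
P(none) = 100% − 86.2% = 13.8%

13.8%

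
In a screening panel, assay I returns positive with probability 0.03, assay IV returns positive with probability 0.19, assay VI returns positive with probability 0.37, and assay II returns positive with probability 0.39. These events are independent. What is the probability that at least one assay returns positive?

0.69805549

P(none) = (1 − 0.03) × (1 − 0.19) × (1 − 0.37) × (1 − 0.39) = 0.97 × 0.81 × 0.63 × 0.61 = 0.30194451
P(at least one) = 1 − 0.30194451 = 0.69805549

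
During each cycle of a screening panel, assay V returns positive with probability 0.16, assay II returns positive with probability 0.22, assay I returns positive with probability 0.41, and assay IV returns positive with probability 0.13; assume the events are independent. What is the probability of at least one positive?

0.66368584

Since the events are independent, P(none) is the product of the individual non-occurrence probabilities.
P(none) = (1 − 0.16) × (1 − 0.22) × (1 − 0.41) × (1 − 0.13) = 0.84 × 0.78 × 0.59 × 0.87 = 0.33631416
P(at least one) = 1 − 0.33631416 = 0.66368584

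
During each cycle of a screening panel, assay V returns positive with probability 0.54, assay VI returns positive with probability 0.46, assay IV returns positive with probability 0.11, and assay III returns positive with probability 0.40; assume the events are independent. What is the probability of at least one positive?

P(none) = (1 − 0.54) × (1 − 0.46) × (1 − 0.11) × (1 − 0.40) = 0.46 × 0.54 × 0.89 × 0.60 = 0.1326456
P(at least one) = 1 − 0.1326456 = 0.8673544

0.8673544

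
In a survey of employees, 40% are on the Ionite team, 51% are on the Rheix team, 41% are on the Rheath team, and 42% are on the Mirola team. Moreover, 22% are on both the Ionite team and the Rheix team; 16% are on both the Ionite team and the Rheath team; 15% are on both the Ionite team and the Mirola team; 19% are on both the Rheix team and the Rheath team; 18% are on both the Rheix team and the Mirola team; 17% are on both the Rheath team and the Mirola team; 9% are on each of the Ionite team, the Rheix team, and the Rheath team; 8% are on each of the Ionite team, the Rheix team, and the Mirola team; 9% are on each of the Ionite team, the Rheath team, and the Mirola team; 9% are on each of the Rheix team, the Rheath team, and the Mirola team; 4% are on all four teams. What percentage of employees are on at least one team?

98%

P(≥1) = 40 + 51 + 41 + 42 − 22 − 16 − 15 − 19 − 18 − 17 + 9 + 8 + 9 + 9 − 4 = 98%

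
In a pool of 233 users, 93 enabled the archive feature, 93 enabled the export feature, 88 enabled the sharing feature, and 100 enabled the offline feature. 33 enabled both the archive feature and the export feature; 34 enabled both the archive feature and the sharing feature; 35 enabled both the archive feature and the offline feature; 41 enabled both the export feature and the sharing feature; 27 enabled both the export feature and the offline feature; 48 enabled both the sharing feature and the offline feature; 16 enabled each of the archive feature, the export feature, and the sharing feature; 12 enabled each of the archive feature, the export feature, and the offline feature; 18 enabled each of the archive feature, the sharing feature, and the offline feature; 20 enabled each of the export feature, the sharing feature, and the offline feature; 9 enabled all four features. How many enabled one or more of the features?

Inclusion–exclusion gives
N(≥1) = 93 + 93 + 88 + 100 − 33 − 34 − 35 − 41 − 27 − 48 + 16 + 12 + 18 + 20 − 9 = 213

213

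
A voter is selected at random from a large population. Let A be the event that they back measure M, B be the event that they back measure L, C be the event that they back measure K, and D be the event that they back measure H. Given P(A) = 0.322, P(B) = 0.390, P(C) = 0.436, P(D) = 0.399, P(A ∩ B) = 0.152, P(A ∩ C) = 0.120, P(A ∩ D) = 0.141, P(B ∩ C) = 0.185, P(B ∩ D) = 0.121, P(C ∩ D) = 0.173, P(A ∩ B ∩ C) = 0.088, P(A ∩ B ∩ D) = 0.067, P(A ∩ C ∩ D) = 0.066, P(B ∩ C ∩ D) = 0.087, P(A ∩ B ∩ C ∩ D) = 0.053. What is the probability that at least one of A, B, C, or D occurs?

P(A ∪ B ∪ C ∪ D) = 0.322 + 0.390 + 0.436 + 0.399 − 0.152 − 0.120 − 0.141 − 0.185 − 0.121 − 0.173 + 0.088 + 0.067 + 0.066 + 0.087 − 0.053 = 0.910

0.910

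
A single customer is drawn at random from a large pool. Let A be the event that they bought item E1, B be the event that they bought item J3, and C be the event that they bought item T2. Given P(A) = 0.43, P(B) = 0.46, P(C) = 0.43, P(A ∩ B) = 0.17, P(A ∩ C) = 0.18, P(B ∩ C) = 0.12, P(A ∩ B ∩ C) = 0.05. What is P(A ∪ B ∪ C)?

P(A ∪ B ∪ C) = 0.43 + 0.46 + 0.43 − 0.17 − 0.18 − 0.12 + 0.05 = 0.90

0.90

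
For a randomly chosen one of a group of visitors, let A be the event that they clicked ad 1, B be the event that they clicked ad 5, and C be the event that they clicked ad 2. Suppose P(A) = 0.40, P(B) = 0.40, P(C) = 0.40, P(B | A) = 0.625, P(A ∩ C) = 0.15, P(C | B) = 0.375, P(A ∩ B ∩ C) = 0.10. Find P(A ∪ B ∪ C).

0.75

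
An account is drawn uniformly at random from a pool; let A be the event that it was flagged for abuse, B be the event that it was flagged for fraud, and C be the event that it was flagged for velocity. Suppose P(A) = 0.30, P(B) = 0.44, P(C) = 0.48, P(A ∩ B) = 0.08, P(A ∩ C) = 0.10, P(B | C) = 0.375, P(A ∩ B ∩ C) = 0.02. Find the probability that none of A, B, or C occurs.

0.12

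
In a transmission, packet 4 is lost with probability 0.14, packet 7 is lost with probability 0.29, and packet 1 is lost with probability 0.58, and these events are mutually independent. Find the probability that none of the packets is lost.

P(none) = (1 − 0.14) × (1 − 0.29) × (1 − 0.58) = 0.86 × 0.71 × 0.42 = 0.256452

0.256452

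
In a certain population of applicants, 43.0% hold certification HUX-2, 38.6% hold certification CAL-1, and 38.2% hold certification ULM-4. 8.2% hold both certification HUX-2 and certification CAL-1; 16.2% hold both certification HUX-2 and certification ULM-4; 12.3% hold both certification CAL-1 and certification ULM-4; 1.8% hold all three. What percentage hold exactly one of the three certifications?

Using the inclusion–exclusion count for exactly one event:
P(exactly one) = 43.0 + 38.6 + 38.2 − 2·8.2 − 2·16.2 − 2·12.3 + 3·1.8 = 51.8%

51.8%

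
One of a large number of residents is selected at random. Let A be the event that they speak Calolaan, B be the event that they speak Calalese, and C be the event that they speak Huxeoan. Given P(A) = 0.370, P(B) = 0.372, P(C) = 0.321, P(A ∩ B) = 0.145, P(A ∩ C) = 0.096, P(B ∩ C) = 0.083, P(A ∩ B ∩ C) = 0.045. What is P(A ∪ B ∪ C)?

Using inclusion–exclusion:
P(A ∪ B ∪ C) = 0.370 + 0.372 + 0.321 − 0.145 − 0.096 − 0.083 + 0.045 = 0.784

0.784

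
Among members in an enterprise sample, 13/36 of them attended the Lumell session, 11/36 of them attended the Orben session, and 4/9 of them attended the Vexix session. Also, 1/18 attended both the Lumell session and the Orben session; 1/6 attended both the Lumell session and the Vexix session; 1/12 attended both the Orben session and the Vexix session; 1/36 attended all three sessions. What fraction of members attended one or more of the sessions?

5/6

Inclusion–exclusion gives
P(≥1) = 13/36 + 11/36 + 4/9 − 1/18 − 1/6 − 1/12 + 1/36 = 5/6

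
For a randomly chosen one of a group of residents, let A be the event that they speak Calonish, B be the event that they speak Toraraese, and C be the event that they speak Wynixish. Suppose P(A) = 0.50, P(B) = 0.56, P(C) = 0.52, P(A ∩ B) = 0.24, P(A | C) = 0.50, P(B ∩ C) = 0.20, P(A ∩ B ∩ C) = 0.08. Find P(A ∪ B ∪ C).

P(A ∩ C) = P(C)·P(A|C) = 0.52 × 0.50 = 0.26
Using inclusion–exclusion:
P(A ∪ B ∪ C) = 0.50 + 0.56 + 0.52 − 0.24 − 0.26 − 0.20 + 0.08 = 0.96

0.96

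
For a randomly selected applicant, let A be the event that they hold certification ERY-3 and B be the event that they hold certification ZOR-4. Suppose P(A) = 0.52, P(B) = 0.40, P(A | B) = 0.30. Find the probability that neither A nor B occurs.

P(A ∩ B) = P(B)·P(A|B) = 0.40 × 0.30 = 0.12
P(A ∪ B) = 0.52 + 0.40 − 0.12 = 0.80
P(none) = 1 − 0.80 = 0.20

0.20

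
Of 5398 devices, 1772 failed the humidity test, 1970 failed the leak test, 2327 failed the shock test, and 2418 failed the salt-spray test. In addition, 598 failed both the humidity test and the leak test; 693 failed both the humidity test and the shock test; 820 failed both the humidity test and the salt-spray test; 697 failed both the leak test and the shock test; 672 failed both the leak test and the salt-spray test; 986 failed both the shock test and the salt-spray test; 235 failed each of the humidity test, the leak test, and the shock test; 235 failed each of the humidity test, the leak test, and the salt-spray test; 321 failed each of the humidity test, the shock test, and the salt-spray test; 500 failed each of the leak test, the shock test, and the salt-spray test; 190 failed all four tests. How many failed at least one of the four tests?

5122

By inclusion–exclusion:
|union| = 1772 + 1970 + 2327 + 2418 − 598 − 693 − 820 − 697 − 672 − 986 + 235 + 235 + 321 + 500 − 190 = 5122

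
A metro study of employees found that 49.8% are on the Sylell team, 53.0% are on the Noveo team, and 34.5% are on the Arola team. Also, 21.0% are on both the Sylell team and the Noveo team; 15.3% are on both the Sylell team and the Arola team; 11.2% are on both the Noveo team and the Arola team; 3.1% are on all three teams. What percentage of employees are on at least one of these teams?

P(at least one) = 49.8 + 53.0 + 34.5 − 21.0 − 15.3 − 11.2 + 3.1 = 92.9%

92.9%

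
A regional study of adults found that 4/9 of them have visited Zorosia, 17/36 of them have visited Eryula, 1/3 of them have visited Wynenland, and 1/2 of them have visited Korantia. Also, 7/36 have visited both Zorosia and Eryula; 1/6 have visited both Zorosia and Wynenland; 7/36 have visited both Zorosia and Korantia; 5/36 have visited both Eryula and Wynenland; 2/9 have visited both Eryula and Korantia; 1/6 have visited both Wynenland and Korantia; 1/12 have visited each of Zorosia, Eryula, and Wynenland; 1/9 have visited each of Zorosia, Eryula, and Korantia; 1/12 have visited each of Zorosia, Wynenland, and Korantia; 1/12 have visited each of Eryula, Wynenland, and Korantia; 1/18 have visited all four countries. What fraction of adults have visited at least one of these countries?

35/36

Apply inclusion-exclusion:
P(union) = 4/9 + 17/36 + 1/3 + 1/2 − 7/36 − 1/6 − 7/36 − 5/36 − 2/9 − 1/6 + 1/12 + 1/9 + 1/12 + 1/12 − 1/18 = 35/36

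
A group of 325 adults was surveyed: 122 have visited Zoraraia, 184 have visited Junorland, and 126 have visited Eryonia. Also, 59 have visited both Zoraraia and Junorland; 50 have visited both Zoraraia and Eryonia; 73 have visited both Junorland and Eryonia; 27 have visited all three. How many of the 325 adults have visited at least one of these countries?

By inclusion-exclusion,
N(≥1) = 122 + 184 + 126 − 59 − 50 − 73 + 27 = 277

277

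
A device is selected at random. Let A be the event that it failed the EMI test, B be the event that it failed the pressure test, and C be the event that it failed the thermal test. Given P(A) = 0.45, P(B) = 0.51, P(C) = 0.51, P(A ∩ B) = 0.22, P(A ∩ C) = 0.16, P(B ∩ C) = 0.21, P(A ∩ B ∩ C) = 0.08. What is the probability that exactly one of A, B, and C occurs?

P(exactly one) = 0.45 + 0.51 + 0.51 − 2·0.22 − 2·0.16 − 2·0.21 + 3·0.08 = 0.53

0.53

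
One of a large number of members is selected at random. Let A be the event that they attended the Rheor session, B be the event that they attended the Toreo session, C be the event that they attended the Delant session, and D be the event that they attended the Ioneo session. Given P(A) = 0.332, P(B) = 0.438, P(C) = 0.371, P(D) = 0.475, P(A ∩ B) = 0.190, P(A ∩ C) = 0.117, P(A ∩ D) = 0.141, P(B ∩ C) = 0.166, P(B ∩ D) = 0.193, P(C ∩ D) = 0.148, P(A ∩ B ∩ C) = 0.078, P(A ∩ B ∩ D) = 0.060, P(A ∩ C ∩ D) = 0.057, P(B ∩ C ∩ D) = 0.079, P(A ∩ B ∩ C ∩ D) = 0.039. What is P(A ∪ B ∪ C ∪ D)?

By inclusion-exclusion,
P(A ∪ B ∪ C ∪ D) = 0.332 + 0.438 + 0.371 + 0.475 − 0.190 − 0.117 − 0.141 − 0.166 − 0.193 − 0.148 + 0.078 + 0.060 + 0.057 + 0.079 − 0.039 = 0.896

0.896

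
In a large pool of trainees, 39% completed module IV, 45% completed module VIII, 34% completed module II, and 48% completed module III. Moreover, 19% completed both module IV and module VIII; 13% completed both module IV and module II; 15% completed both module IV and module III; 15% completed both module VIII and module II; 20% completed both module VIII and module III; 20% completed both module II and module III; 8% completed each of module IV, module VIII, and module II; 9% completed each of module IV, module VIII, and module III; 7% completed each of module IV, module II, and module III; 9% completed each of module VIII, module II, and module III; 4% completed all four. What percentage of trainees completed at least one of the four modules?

Using inclusion–exclusion:
P(≥1) = 39 + 45 + 34 + 48 − 19 − 13 − 15 − 15 − 20 − 20 + 8 + 9 + 7 + 9 − 4 = 93%

93%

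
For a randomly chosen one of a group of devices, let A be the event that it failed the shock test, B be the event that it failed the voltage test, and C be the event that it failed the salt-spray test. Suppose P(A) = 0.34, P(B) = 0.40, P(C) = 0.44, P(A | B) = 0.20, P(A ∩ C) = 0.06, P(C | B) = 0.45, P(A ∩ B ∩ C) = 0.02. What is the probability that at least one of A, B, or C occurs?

0.88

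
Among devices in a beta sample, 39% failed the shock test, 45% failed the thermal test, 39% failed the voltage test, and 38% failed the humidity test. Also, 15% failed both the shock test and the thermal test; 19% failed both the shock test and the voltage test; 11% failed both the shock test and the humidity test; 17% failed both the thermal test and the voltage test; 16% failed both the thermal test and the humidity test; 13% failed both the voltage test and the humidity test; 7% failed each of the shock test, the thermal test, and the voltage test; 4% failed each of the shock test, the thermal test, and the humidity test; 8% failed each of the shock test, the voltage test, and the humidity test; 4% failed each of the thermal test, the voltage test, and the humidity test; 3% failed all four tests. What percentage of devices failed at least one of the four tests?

90%

P(union) = 39 + 45 + 39 + 38 − 15 − 19 − 11 − 17 − 16 − 13 + 7 + 4 + 8 + 4 − 3 = 90%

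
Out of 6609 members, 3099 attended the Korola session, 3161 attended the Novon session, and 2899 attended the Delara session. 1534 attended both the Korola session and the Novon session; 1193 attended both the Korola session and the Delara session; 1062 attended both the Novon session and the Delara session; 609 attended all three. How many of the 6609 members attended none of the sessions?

630

|union| = 3099 + 3161 + 2899 − 1534 − 1193 − 1062 + 609 = 5979
None: 6609 − 5979 = 630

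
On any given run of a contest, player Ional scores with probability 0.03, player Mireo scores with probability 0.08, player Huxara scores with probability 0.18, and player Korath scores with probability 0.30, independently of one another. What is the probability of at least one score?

P(none) = (1 − 0.03) × (1 − 0.08) × (1 − 0.18) × (1 − 0.30) = 0.97 × 0.92 × 0.82 × 0.70 = 0.5122376
P(at least one) = 1 − 0.5122376 = 0.4877624

0.4877624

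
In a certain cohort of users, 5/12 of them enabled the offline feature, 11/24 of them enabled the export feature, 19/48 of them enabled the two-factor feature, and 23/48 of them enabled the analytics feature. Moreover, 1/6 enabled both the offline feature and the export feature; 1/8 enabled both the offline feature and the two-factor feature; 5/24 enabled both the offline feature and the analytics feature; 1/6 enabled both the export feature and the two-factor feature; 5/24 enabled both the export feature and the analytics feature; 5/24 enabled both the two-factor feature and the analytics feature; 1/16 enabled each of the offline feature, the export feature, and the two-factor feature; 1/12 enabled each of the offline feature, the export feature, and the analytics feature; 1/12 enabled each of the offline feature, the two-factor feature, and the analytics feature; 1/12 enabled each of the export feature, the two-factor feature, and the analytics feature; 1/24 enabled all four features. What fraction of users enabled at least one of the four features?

15/16

By inclusion-exclusion,
P(≥1) = 5/12 + 11/24 + 19/48 + 23/48 − 1/6 − 1/8 − 5/24 − 1/6 − 5/24 − 5/24 + 1/16 + 1/12 + 1/12 + 1/12 − 1/24 = 15/16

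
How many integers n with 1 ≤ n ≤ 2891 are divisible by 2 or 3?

1927

Inclusion–exclusion gives
floor(2891/2) + floor(2891/3) − floor(2891/6) = 1445 + 963 − 481 = 1927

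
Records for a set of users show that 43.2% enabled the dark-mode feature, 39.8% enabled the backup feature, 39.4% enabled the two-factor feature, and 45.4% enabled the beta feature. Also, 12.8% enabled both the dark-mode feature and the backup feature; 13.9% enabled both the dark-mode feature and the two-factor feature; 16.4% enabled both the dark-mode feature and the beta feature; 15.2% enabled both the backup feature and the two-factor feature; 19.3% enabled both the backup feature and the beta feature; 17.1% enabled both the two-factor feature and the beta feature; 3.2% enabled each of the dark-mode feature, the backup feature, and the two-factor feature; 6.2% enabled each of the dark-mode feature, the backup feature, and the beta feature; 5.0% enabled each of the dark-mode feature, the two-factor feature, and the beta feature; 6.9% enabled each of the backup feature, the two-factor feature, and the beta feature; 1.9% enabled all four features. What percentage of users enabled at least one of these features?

92.5%

P(union) = 43.2 + 39.8 + 39.4 + 45.4 − 12.8 − 13.9 − 16.4 − 15.2 − 19.3 − 17.1 + 3.2 + 6.2 + 5.0 + 6.9 − 1.9 = 92.5%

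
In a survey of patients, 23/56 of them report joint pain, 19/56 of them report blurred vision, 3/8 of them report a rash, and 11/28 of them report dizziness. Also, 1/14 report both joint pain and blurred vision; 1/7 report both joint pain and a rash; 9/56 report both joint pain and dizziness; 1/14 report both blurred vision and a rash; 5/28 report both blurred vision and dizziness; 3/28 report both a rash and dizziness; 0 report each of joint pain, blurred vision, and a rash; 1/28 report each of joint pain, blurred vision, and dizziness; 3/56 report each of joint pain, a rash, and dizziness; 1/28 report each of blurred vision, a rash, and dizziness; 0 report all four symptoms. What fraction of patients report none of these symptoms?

5/56

By inclusion–exclusion:
P(≥1) = 23/56 + 19/56 + 3/8 + 11/28 − 1/14 − 1/7 − 9/56 − 1/14 − 5/28 − 3/28 + 0 + 1/28 + 3/56 + 1/28 − 0 = 51/56
P(none) = 1 − 51/56 = 5/56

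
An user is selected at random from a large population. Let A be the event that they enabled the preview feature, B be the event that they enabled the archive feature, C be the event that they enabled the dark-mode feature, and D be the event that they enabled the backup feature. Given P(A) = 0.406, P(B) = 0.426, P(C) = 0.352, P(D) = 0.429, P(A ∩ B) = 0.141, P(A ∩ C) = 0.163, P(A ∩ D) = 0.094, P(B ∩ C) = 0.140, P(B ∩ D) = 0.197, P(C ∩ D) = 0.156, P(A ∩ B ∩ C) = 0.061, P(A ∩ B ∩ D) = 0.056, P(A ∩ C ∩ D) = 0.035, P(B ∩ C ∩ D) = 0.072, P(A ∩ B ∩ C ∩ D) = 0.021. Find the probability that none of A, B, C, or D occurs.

0.075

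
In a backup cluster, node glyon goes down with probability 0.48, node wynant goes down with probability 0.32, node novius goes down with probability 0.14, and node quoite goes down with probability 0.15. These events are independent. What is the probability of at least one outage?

0.7415184

Independence gives P(none) = ∏(1 − pᵢ).
P(none) = (1 − 0.48) × (1 − 0.32) × (1 − 0.14) × (1 − 0.15) = 0.52 × 0.68 × 0.86 × 0.85 = 0.2584816
P(at least one) = 1 − 0.2584816 = 0.7415184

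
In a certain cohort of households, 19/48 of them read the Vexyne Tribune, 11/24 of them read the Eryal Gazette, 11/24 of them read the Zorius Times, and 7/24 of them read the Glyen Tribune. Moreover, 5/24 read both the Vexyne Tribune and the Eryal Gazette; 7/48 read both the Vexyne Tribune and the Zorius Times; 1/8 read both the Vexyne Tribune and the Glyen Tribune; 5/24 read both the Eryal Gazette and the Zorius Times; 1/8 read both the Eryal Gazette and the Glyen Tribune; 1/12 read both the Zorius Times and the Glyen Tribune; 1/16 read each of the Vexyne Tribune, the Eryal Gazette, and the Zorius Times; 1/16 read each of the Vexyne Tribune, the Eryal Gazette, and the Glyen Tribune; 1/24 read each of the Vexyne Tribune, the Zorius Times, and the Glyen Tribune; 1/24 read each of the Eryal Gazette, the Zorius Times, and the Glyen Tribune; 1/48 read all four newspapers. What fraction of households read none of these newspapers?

5/48

P(≥1) = 19/48 + 11/24 + 11/24 + 7/24 − 5/24 − 7/48 − 1/8 − 5/24 − 1/8 − 1/12 + 1/16 + 1/16 + 1/24 + 1/24 − 1/48 = 43/48
P(none) = 1 − 43/48 = 5/48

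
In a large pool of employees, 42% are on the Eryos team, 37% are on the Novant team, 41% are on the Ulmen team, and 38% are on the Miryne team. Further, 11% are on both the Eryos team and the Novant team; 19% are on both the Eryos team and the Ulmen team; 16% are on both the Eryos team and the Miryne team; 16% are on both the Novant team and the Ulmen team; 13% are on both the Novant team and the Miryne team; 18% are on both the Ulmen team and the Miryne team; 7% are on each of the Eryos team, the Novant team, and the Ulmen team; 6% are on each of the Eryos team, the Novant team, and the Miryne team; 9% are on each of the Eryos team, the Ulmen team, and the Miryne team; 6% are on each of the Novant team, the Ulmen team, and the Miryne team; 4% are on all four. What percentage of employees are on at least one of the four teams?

P(≥1) = 42 + 37 + 41 + 38 − 11 − 19 − 16 − 16 − 13 − 18 + 7 + 6 + 9 + 6 − 4 = 89%

89%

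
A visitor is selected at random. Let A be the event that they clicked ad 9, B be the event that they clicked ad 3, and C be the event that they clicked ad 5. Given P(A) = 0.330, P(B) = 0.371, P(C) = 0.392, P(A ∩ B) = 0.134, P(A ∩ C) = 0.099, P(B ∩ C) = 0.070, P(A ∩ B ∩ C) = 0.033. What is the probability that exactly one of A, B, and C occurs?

0.586

P(exactly one) = 0.330 + 0.371 + 0.392 − 2·0.134 − 2·0.099 − 2·0.070 + 3·0.033 = 0.586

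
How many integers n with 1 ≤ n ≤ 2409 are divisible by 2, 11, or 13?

1399

By inclusion-exclusion,
⌊2409/2⌋ + ⌊2409/11⌋ + ⌊2409/13⌋ − ⌊2409/22⌋ − ⌊2409/26⌋ − ⌊2409/143⌋ + ⌊2409/286⌋ = 1204 + 219 + 185 − 109 − 92 − 16 + 8 = 1399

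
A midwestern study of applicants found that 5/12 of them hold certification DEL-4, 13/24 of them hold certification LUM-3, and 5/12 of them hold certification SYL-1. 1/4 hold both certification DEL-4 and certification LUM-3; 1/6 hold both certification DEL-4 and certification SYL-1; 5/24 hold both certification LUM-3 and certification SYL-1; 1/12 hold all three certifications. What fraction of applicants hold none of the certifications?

1/6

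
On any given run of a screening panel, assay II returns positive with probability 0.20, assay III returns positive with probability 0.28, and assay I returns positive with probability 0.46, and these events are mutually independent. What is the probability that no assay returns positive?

0.31104

P(none) = (1 − 0.20) × (1 − 0.28) × (1 − 0.46) = 0.80 × 0.72 × 0.54 = 0.31104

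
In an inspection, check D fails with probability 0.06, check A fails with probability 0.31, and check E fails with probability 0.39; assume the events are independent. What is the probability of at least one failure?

0.604354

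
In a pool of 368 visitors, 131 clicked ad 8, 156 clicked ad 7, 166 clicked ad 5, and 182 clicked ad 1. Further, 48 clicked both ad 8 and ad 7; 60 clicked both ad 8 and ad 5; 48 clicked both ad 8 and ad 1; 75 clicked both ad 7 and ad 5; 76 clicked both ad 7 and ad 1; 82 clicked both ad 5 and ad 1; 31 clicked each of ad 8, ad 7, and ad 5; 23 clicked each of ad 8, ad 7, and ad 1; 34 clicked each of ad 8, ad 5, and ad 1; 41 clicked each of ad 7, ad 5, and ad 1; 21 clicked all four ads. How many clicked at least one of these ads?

|at least one| = 131 + 156 + 166 + 182 − 48 − 60 − 48 − 75 − 76 − 82 + 31 + 23 + 34 + 41 − 21 = 354

354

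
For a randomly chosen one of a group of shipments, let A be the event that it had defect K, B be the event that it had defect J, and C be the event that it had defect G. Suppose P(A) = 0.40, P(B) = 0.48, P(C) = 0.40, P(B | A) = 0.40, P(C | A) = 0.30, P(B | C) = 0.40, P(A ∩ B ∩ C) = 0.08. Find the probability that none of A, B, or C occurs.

0.08

P(A ∩ B) = P(A)·P(B|A) = 0.40 × 0.40 = 0.16
P(A ∩ C) = P(A)·P(C|A) = 0.40 × 0.30 = 0.12
P(B ∩ C) = P(C)·P(B|C) = 0.40 × 0.40 = 0.16
Using inclusion–exclusion:
P(A ∪ B ∪ C) = 0.40 + 0.48 + 0.40 − 0.16 − 0.12 − 0.16 + 0.08 = 0.92
P(none) = 1 − 0.92 = 0.08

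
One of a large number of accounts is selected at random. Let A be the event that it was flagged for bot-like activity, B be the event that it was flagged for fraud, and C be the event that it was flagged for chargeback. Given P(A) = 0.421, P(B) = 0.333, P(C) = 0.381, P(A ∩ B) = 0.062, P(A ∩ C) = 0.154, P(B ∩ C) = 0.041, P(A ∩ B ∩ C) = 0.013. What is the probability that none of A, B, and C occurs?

0.109

Using inclusion–exclusion:
P(A ∪ B ∪ C) = 0.421 + 0.333 + 0.381 − 0.062 − 0.154 − 0.041 + 0.013 = 0.891
P(none) = 1 − 0.891 = 0.109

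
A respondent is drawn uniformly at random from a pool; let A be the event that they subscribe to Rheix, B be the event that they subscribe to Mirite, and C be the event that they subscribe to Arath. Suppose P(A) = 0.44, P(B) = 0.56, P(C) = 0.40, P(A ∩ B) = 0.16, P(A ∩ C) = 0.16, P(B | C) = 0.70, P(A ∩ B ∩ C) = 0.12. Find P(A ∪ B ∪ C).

0.92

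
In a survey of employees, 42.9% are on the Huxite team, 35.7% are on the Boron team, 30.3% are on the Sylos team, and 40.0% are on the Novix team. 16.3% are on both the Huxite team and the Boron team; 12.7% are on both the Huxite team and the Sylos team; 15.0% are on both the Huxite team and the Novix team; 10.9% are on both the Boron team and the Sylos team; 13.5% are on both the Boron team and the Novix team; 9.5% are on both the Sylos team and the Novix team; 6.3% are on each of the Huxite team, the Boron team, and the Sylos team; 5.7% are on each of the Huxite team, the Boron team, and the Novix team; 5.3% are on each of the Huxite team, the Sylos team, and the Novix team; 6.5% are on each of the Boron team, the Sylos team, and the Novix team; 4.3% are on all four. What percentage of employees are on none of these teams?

9.5%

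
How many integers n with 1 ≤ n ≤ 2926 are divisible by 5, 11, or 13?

962

By inclusion–exclusion:
floor(2926/5) + floor(2926/11) + floor(2926/13) − floor(2926/55) − floor(2926/65) − floor(2926/143) + floor(2926/715) = 585 + 266 + 225 − 53 − 45 − 20 + 4 = 962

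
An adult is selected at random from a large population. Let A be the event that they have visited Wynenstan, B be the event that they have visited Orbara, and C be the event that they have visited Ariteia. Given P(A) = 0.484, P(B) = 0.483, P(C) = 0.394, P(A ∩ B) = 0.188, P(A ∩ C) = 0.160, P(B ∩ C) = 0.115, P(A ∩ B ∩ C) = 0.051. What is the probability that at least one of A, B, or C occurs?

0.949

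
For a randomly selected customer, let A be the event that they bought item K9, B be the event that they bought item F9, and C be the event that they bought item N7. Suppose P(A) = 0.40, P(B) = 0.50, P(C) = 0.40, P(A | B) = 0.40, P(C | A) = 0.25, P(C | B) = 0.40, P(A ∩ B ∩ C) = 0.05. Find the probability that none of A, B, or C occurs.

0.15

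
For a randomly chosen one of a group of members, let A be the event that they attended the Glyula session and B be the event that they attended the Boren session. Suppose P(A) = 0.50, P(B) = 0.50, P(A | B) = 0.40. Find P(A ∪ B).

P(A ∩ B) = P(B)·P(A|B) = 0.50 × 0.40 = 0.20
Using inclusion–exclusion:
P(A ∪ B) = 0.50 + 0.50 − 0.20 = 0.80

0.80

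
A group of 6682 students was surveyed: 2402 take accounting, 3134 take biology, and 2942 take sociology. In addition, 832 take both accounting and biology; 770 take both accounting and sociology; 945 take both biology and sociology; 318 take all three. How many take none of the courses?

By inclusion-exclusion,
|union| = 2402 + 3134 + 2942 − 832 − 770 − 945 + 318 = 6249
None: 6682 − 6249 = 433

433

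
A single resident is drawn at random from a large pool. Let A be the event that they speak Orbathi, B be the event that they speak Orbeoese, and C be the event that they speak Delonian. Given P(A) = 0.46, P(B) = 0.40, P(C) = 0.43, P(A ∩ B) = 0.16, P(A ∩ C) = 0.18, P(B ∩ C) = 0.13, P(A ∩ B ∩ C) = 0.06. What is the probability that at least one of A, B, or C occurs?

0.88

P(A ∪ B ∪ C) = 0.46 + 0.40 + 0.43 − 0.16 − 0.18 − 0.13 + 0.06 = 0.88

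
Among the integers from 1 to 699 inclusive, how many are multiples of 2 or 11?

By inclusion-exclusion,
349 + 63 − 31 = 381

381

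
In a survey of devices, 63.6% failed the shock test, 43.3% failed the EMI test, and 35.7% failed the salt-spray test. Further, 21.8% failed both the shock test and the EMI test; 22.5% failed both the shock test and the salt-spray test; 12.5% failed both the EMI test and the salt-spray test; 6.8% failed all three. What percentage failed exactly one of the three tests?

P(exactly one) = 63.6 + 43.3 + 35.7 − 2·21.8 − 2·22.5 − 2·12.5 + 3·6.8 = 49.4%

49.4%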